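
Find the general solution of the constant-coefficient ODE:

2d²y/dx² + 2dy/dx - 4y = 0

Characteristic equation: 2r² + 2r - 4 = 0
Divide by 2: r² + r - 2 = 0
Roots: r = 1, -2 (distinct real)
General solution: y = C₁e^x + C₂e^(-2x)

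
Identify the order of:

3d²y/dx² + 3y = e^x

The order is 2 (highest derivative is of order 2).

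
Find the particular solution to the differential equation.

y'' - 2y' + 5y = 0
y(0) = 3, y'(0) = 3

General solution: y = e^x(C₁cos(2x) + C₂sin(2x))
Complex roots r = 1 ± 2i
Applying ICs: C₁ = 3, C₂ = 0
Particular solution: y = e^x(3cos(2x))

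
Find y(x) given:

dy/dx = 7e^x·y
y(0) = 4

General solution: y = Ce^(7e^x)
Applying IC y(0) = 4:
Particular solution: y = 4e^(7(e^x - 1))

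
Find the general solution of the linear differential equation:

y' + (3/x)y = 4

Using integrating factor method:

General solution: y = x + Cx^(-3)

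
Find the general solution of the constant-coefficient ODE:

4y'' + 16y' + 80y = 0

Characteristic equation: 4r² + 16r + 80 = 0
Divide by 4: r² + 4r + 20 = 0
Roots: r = -2 ± 4i (complex conjugates)
General solution: y = e^(-2x)(C₁cos(4x) + C₂sin(4x))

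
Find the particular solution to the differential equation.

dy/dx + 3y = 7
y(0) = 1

General solution: y = 7/3 + Ce^(-3x)
Applying y(0) = 1: C = 1 - 7/3 = -4/3
Particular solution: y = 7/3 - (4/3)e^(-3x)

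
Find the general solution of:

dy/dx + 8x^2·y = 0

Using integrating factor method:

General solution: y = Ce^(-8x^3/3)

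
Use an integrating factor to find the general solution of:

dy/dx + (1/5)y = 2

Using integrating factor method:

General solution: y = 10 + Ce^(-x/5)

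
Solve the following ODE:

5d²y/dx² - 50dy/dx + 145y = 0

Characteristic equation: 5r² - 50r + 145 = 0
Divide by 5: r² - 10r + 29 = 0
Roots: r = 5 ± 2i (complex conjugates)
General solution: y = e^(5x)(C₁cos(2x) + C₂sin(2x))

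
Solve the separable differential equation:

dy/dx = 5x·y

Separating variables and integrating:
ln|y| = 5x^2/2 + C

General solution: y = Ce^(5x^2/2)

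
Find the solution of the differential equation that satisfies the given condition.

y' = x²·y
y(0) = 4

General solution: y = Ce^(x³/3)
Applying IC y(0) = 4:
Particular solution: y = 4e^(x³/3)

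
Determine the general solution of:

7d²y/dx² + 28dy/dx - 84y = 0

Characteristic equation: 7r² + 28r - 84 = 0
Divide by 7: r² + 4r - 12 = 0
Roots: r = 2, -6 (distinct real)
General solution: y = C₁e^(2x) + C₂e^(-6x)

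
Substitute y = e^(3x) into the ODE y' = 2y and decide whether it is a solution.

Verification:
y = e^(3x)
y' = 3e^(3x)
But 2y = 2e^(3x)
y' ≠ 2y — the derivative does not match

No, it is not a solution.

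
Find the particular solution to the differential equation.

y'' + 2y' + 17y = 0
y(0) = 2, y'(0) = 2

General solution: y = e^(-x)(C₁cos(4x) + C₂sin(4x))
Complex roots r = -1 ± 4i
Applying ICs: C₁ = 2, C₂ = 1
Particular solution: y = e^(-x)(2cos(4x) + sin(4x))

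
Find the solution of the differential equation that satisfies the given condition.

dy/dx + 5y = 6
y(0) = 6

General solution: y = 6/5 + Ce^(-5x)
Applying y(0) = 6: C = 6 - 6/5 = 24/5
Particular solution: y = 6/5 + (24/5)e^(-5x)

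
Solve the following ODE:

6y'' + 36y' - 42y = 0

Characteristic equation: 6r² + 36r - 42 = 0
Divide by 6: r² + 6r - 7 = 0
Roots: r = 1, -7 (distinct real)
General solution: y = C₁e^x + C₂e^(-7x)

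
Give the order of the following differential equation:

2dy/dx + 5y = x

The order is 1 (highest derivative is of order 1).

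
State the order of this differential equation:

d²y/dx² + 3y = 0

The order is 2 (highest derivative is of order 2).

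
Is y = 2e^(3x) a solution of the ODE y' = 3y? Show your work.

Verification:
y = 2e^(3x)
y' = 6e^(3x)
3y = 6e^(3x)
y' = 3y ✓

Yes, it is a solution.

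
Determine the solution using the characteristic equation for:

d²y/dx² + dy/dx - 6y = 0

Characteristic equation: r² + r - 6 = 0
Roots: r = 2, -3 (distinct real)
General solution: y = C₁e^(2x) + C₂e^(-3x)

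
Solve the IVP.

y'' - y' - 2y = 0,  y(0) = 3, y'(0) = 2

General solution: y = C₁e^(2x) + C₂e^(-x)
Applying ICs: C₁ = 5/3, C₂ = 4/3
Particular solution: y = (5/3)e^(2x) + (4/3)e^(-x)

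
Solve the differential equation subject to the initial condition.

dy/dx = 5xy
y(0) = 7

General solution: y = Ce^(5x²/2)
Applying IC y(0) = 7:
Particular solution: y = 7e^(5x²/2)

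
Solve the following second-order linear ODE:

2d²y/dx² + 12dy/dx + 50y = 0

Characteristic equation: 2r² + 12r + 50 = 0
Divide by 2: r² + 6r + 25 = 0
Roots: r = -3 ± 4i (complex conjugates)
General solution: y = e^(-3x)(C₁cos(4x) + C₂sin(4x))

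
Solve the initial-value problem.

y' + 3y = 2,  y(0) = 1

General solution: y = 2/3 + Ce^(-3x)
Applying y(0) = 1: C = 1 - 2/3 = 1/3
Particular solution: y = 2/3 + (1/3)e^(-3x)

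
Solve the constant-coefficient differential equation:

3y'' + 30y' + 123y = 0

Characteristic equation: 3r² + 30r + 123 = 0
Divide by 3: r² + 10r + 41 = 0
Roots: r = -5 ± 4i (complex conjugates)
General solution: y = e^(-5x)(C₁cos(4x) + C₂sin(4x))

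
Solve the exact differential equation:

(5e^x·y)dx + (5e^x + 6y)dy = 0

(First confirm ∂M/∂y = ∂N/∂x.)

Verify exactness: ∂M/∂y = ∂N/∂x ✓
Find F(x,y) such that ∂F/∂x = M, ∂F/∂y = N
Solution: 5e^x·y + 3y² = C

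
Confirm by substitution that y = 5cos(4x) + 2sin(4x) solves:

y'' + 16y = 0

Verification:
y'' = -80cos(4x) - 32sin(4x)
y'' + 16y = 0 ✓

Yes, it is a solution.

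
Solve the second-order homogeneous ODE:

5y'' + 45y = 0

Characteristic equation: 5r² + 45 = 0
Divide by 5: r² + 9 = 0
Roots: r = ±3i (complex conjugates)
General solution: y = C₁cos(3x) + C₂sin(3x)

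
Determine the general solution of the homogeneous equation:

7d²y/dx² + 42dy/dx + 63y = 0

Characteristic equation: 7r² + 42r + 63 = 0
Divide by 7: r² + 6r + 9 = 0
Factored: (r + 3)² = 0
Repeated root: r = -3
General solution: y = (C₁ + C₂x)e^(-3x)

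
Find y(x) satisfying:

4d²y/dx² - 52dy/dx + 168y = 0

Characteristic equation: 4r² - 52r + 168 = 0
Divide by 4: r² - 13r + 42 = 0
Roots: r = 7, 6 (distinct real)
General solution: y = C₁e^(7x) + C₂e^(6x)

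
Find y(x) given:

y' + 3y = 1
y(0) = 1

General solution: y = 1/3 + Ce^(-3x)
Applying y(0) = 1: C = 1 - 1/3 = 2/3
Particular solution: y = 1/3 + (2/3)e^(-3x)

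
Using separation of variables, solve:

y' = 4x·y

Separating variables and integrating:
ln|y| = 2x^2 + C

General solution: y = Ce^(2x^2)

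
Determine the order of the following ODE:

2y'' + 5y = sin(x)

The order is 2 (highest derivative is of order 2).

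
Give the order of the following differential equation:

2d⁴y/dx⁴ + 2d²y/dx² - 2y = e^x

The order is 4 (highest derivative is of order 4).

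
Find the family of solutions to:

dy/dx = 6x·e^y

Separating variables and integrating:
-e^(-y) = 3x² + C

General solution: y = -ln(C - 3x²)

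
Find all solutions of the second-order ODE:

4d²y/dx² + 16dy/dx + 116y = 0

Characteristic equation: 4r² + 16r + 116 = 0
Divide by 4: r² + 4r + 29 = 0
Roots: r = -2 ± 5i (complex conjugates)
General solution: y = e^(-2x)(C₁cos(5x) + C₂sin(5x))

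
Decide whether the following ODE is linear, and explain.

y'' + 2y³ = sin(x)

Nonlinear (y³ term)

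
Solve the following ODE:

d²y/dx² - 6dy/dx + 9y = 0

Characteristic equation: r² - 6r + 9 = 0
Factored: (r - 3)² = 0
Repeated root: r = 3
General solution: y = (C₁ + C₂x)e^(3x)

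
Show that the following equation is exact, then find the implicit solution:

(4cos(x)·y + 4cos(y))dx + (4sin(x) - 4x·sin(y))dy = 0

Verify exactness: ∂M/∂y = ∂N/∂x ✓
Find F(x,y) such that ∂F/∂x = M, ∂F/∂y = N
Solution: 4sin(x)·y + 4x·cos(y) = C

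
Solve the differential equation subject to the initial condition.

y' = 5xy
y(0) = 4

General solution: y = Ce^(5x²/2)
Applying IC y(0) = 4:
Particular solution: y = 4e^(5x²/2)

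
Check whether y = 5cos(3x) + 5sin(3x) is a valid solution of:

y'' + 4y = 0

Verification:
y'' = -45cos(3x) - 45sin(3x)
y'' + 4y ≠ 0 (frequency mismatch: got 9 instead of 4)

No, it is not a solution.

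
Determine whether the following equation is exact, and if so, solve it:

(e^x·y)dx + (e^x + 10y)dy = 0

Verify exactness: ∂M/∂y = ∂N/∂x ✓
Find F(x,y) such that ∂F/∂x = M, ∂F/∂y = N
Solution: e^x·y + 5y² = C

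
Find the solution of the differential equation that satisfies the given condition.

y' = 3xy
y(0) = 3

General solution: y = Ce^(3x²/2)
Applying IC y(0) = 3:
Particular solution: y = 3e^(3x²/2)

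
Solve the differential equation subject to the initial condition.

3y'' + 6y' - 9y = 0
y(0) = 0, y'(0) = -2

General solution: y = C₁e^x + C₂e^(-3x)
Applying ICs: C₁ = -1/2, C₂ = 1/2
Particular solution: y = -(1/2)e^x + (1/2)e^(-3x)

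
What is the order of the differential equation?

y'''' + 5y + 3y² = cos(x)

The order is 4 (highest derivative is of order 4).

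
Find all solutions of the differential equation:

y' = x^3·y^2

Separating variables and integrating:
-1/y = x^4/4 + C

General solution: y^-1 = (-1/4)x^4 + C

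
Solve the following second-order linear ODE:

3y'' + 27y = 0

Characteristic equation: 3r² + 27 = 0
Divide by 3: r² + 9 = 0
Roots: r = ±3i (complex conjugates)
General solution: y = C₁cos(3x) + C₂sin(3x)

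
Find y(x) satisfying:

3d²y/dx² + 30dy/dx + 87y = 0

Characteristic equation: 3r² + 30r + 87 = 0
Divide by 3: r² + 10r + 29 = 0
Roots: r = -5 ± 2i (complex conjugates)
General solution: y = e^(-5x)(C₁cos(2x) + C₂sin(2x))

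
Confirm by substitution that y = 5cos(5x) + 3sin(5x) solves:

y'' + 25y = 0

Verification:
y'' = -125cos(5x) - 75sin(5x)
y'' + 25y = 0 ✓

Yes, it is a solution.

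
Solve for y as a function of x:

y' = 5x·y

Separating variables and integrating:
ln|y| = 5x^2/2 + C

General solution: y = Ce^(5x^2/2)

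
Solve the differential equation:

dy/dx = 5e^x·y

Separating variables and integrating:
ln|y| = 5e^x + C

General solution: y = Ce^(5e^x)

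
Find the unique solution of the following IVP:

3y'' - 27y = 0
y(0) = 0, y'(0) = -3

General solution: y = C₁e^(3x) + C₂e^(-3x)
Applying ICs: C₁ = -1/2, C₂ = 1/2
Particular solution: y = -(1/2)e^(3x) + (1/2)e^(-3x)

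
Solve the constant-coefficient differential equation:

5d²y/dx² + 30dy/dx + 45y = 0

Characteristic equation: 5r² + 30r + 45 = 0
Divide by 5: r² + 6r + 9 = 0
Factored: (r + 3)² = 0
Repeated root: r = -3
General solution: y = (C₁ + C₂x)e^(-3x)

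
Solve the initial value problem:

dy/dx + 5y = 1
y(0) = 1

General solution: y = 1/5 + Ce^(-5x)
Applying y(0) = 1: C = 1 - 1/5 = 4/5
Particular solution: y = 1/5 + (4/5)e^(-5x)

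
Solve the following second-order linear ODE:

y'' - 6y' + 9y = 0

Characteristic equation: r² - 6r + 9 = 0
Factored: (r - 3)² = 0
Repeated root: r = 3
General solution: y = (C₁ + C₂x)e^(3x)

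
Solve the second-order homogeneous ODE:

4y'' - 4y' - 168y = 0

Characteristic equation: 4r² - 4r - 168 = 0
Divide by 4: r² - r - 42 = 0
Roots: r = 7, -6 (distinct real)
General solution: y = C₁e^(7x) + C₂e^(-6x)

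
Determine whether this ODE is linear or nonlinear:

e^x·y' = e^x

Linear (y and its derivatives appear to the first power only, no products of y terms)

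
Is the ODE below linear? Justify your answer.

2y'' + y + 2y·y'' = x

No. Nonlinear (y·y'' term)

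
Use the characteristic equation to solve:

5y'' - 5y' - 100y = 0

Characteristic equation: 5r² - 5r - 100 = 0
Divide by 5: r² - r - 20 = 0
Roots: r = 5, -4 (distinct real)
General solution: y = C₁e^(5x) + C₂e^(-4x)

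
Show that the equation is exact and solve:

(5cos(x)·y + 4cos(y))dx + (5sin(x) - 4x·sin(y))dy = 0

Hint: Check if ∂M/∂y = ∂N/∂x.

Verify exactness: ∂M/∂y = ∂N/∂x ✓
Find F(x,y) such that ∂F/∂x = M, ∂F/∂y = N
Solution: 5sin(x)·y + 4x·cos(y) = C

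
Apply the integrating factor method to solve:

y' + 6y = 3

Using integrating factor method:

General solution: y = 1/2 + Ce^(-6x)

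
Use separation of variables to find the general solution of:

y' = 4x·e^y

Separating variables and integrating:
-e^(-y) = 2x² + C

General solution: y = -ln(C - 2x²)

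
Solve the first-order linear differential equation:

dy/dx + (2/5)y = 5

Using integrating factor method:

General solution: y = 25/2 + Ce^(-2x/5)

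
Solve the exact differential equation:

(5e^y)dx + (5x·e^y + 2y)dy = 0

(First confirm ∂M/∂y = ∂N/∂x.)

Verify exactness: ∂M/∂y = ∂N/∂x ✓
Find F(x,y) such that ∂F/∂x = M, ∂F/∂y = N
Solution: 5x·e^y + y² = C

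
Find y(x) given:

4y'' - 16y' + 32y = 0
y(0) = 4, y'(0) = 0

General solution: y = e^(2x)(C₁cos(2x) + C₂sin(2x))
Complex roots r = 2 ± 2i
Applying ICs: C₁ = 4, C₂ = -4
Particular solution: y = e^(2x)(4cos(2x) - 4sin(2x))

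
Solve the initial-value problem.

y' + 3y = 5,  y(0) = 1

General solution: y = 5/3 + Ce^(-3x)
Applying y(0) = 1: C = 1 - 5/3 = -2/3
Particular solution: y = 5/3 - (2/3)e^(-3x)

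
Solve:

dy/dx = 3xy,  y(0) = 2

General solution: y = Ce^(3x²/2)
Applying IC y(0) = 2:
Particular solution: y = 2e^(3x²/2)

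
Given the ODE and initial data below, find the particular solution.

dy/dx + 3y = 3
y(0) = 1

General solution: y = 1 + Ce^(-3x)
Applying y(0) = 1: C = 1 - 1 = 0
Particular solution: y = 1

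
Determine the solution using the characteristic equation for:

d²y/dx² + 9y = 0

Characteristic equation: r² + 9 = 0
Roots: r = ±3i (complex conjugates)
General solution: y = C₁cos(3x) + C₂sin(3x)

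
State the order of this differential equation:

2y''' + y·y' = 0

The order is 3 (highest derivative is of order 3).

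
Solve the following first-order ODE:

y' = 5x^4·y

Separating variables and integrating:
ln|y| = x^5 + C

General solution: y = Ce^(x^5)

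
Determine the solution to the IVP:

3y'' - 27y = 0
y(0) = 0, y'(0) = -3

General solution: y = C₁e^(3x) + C₂e^(-3x)
Applying ICs: C₁ = -1/2, C₂ = 1/2
Particular solution: y = -(1/2)e^(3x) + (1/2)e^(-3x)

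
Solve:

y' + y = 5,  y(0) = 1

General solution: y = 5 + Ce^(-x)
Applying y(0) = 1: C = 1 - 5 = -4
Particular solution: y = 5 - 4e^(-x)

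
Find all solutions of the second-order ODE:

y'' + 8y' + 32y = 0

Characteristic equation: r² + 8r + 32 = 0
Roots: r = -4 ± 4i (complex conjugates)
General solution: y = e^(-4x)(C₁cos(4x) + C₂sin(4x))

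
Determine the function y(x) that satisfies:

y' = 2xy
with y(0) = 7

General solution: y = Ce^(x²)
Applying IC y(0) = 7:
Particular solution: y = 7e^(x²)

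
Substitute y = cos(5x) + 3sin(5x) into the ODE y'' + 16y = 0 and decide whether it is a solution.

Verification:
y'' = -25cos(5x) - 75sin(5x)
y'' + 16y ≠ 0 (frequency mismatch: got 25 instead of 16)

No, it is not a solution.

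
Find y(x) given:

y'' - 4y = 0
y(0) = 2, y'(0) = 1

General solution: y = C₁e^(2x) + C₂e^(-2x)
Applying ICs: C₁ = 5/4, C₂ = 3/4
Particular solution: y = (5/4)e^(2x) + (3/4)e^(-2x)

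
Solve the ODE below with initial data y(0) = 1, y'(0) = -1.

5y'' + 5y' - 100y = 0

General solution: y = C₁e^(4x) + C₂e^(-5x)
Applying ICs: C₁ = 4/9, C₂ = 5/9
Particular solution: y = (4/9)e^(4x) + (5/9)e^(-5x)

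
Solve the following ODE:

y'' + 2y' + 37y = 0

Characteristic equation: r² + 2r + 37 = 0
Roots: r = -1 ± 6i (complex conjugates)
General solution: y = e^(-x)(C₁cos(6x) + C₂sin(6x))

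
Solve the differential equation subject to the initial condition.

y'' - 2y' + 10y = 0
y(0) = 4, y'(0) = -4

General solution: y = e^x(C₁cos(3x) + C₂sin(3x))
Complex roots r = 1 ± 3i
Applying ICs: C₁ = 4, C₂ = -8/3
Particular solution: y = e^x(4cos(3x) - (8/3)sin(3x))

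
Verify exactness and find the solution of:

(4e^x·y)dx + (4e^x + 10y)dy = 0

Verify exactness: ∂M/∂y = ∂N/∂x ✓
Find F(x,y) such that ∂F/∂x = M, ∂F/∂y = N
Solution: 4e^x·y + 5y² = C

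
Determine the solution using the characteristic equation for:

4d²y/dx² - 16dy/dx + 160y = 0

Characteristic equation: 4r² - 16r + 160 = 0
Divide by 4: r² - 4r + 40 = 0
Roots: r = 2 ± 6i (complex conjugates)
General solution: y = e^(2x)(C₁cos(6x) + C₂sin(6x))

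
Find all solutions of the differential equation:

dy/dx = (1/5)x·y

Separating variables and integrating:
ln|y| = x^2/10 + C

General solution: y = Ce^(x^2/10)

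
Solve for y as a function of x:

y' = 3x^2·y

Separating variables and integrating:
ln|y| = x^3 + C

General solution: y = Ce^(x^3)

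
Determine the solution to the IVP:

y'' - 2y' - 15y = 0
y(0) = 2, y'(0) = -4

General solution: y = C₁e^(5x) + C₂e^(-3x)
Applying ICs: C₁ = 1/4, C₂ = 7/4
Particular solution: y = (1/4)e^(5x) + (7/4)e^(-3x)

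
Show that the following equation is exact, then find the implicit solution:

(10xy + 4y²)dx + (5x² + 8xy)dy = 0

Verify exactness: ∂M/∂y = ∂N/∂x ✓
Find F(x,y) such that ∂F/∂x = M, ∂F/∂y = N
Solution: 5x²y + 4xy² = C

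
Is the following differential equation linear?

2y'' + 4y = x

Yes. Linear (y and its derivatives appear to the first power only, no products of y terms)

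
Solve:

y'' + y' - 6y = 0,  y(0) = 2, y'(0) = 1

General solution: y = C₁e^(2x) + C₂e^(-3x)
Applying ICs: C₁ = 7/5, C₂ = 3/5
Particular solution: y = (7/5)e^(2x) + (3/5)e^(-3x)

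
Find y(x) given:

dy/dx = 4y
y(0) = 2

General solution: y = Ce^(4x)
Applying IC y(0) = 2:
Particular solution: y = 2e^(4x)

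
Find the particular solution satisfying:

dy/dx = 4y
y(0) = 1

General solution: y = Ce^(4x)
Applying IC y(0) = 1:
Particular solution: y = e^(4x)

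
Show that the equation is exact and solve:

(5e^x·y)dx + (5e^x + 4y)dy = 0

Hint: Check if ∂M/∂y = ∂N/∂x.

Verify exactness: ∂M/∂y = ∂N/∂x ✓
Find F(x,y) such that ∂F/∂x = M, ∂F/∂y = N
Solution: 5e^x·y + 2y² = C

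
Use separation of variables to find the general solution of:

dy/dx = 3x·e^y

Separating variables and integrating:
-e^(-y) = 3x²/2 + C

General solution: y = -ln(C - 3x²/2)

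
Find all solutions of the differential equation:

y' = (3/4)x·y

Separating variables and integrating:
ln|y| = 3x^2/8 + C

General solution: y = Ce^(3x^2/8)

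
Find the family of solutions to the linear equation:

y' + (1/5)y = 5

Using integrating factor method:

General solution: y = 25 + Ce^(-x/5)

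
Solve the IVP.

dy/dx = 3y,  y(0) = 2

General solution: y = Ce^(3x)
Applying IC y(0) = 2:
Particular solution: y = 2e^(3x)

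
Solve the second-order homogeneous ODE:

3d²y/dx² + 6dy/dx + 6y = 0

Characteristic equation: 3r² + 6r + 6 = 0
Divide by 3: r² + 2r + 2 = 0
Roots: r = -1 ± i (complex conjugates)
General solution: y = e^(-x)(C₁cos(x) + C₂sin(x))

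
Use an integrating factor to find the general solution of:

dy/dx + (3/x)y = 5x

Using integrating factor method:

General solution: y = x^2 + Cx^(-3)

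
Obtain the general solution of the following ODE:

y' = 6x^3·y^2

Separating variables and integrating:
-1/y = 3x^4/2 + C

General solution: y^-1 = (-3/2)x^4 + C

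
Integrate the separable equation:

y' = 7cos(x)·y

Separating variables and integrating:
ln|y| = 7sin(x) + C

General solution: y = Ce^(7sin(x))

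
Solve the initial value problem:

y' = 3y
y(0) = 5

General solution: y = Ce^(3x)
Applying IC y(0) = 5:
Particular solution: y = 5e^(3x)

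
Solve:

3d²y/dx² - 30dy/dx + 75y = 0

Characteristic equation: 3r² - 30r + 75 = 0
Divide by 3: r² - 10r + 25 = 0
Factored: (r - 5)² = 0
Repeated root: r = 5
General solution: y = (C₁ + C₂x)e^(5x)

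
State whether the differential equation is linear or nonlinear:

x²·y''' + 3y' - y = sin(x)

Linear (y and its derivatives appear to the first power only, no products of y terms)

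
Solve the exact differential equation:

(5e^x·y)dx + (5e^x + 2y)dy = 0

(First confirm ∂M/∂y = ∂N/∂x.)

Verify exactness: ∂M/∂y = ∂N/∂x ✓
Find F(x,y) such that ∂F/∂x = M, ∂F/∂y = N
Solution: 5e^x·y + y² = C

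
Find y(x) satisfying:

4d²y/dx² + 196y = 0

Characteristic equation: 4r² + 196 = 0
Divide by 4: r² + 49 = 0
Roots: r = ±7i (complex conjugates)
General solution: y = C₁cos(7x) + C₂sin(7x)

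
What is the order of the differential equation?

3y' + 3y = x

The order is 1 (highest derivative is of order 1).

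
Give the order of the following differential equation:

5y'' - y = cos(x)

The order is 2 (highest derivative is of order 2).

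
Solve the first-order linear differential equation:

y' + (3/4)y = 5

Using integrating factor method:

General solution: y = 20/3 + Ce^(-3x/4)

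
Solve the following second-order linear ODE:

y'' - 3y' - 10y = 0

Characteristic equation: r² - 3r - 10 = 0
Roots: r = 5, -2 (distinct real)
General solution: y = C₁e^(5x) + C₂e^(-2x)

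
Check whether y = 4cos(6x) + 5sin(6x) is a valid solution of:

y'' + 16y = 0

Verification:
y'' = -144cos(6x) - 180sin(6x)
y'' + 16y ≠ 0 (frequency mismatch: got 36 instead of 16)

No, it is not a solution.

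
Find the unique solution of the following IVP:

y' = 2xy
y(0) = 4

General solution: y = Ce^(x²)
Applying IC y(0) = 4:
Particular solution: y = 4e^(x²)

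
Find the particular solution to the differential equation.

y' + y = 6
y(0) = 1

General solution: y = 6 + Ce^(-x)
Applying y(0) = 1: C = 1 - 6 = -5
Particular solution: y = 6 - 5e^(-x)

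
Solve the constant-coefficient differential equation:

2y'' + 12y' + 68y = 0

Characteristic equation: 2r² + 12r + 68 = 0
Divide by 2: r² + 6r + 34 = 0
Roots: r = -3 ± 5i (complex conjugates)
General solution: y = e^(-3x)(C₁cos(5x) + C₂sin(5x))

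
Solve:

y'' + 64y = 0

Characteristic equation: r² + 64 = 0
Roots: r = ±8i (complex conjugates)
General solution: y = C₁cos(8x) + C₂sin(8x)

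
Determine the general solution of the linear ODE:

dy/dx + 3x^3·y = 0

Using integrating factor method:

General solution: y = Ce^(-3x^4/4)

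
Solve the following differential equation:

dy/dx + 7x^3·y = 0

Using integrating factor method:

General solution: y = Ce^(-7x^4/4)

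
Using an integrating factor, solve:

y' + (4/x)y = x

Using integrating factor method:

General solution: y = (1/6)x^2 + Cx^(-4)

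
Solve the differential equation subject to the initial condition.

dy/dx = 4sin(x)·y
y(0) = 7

General solution: y = Ce^(-4cos(x))
Applying IC y(0) = 7:
Particular solution: y = 7e^(4(1-cos(x)))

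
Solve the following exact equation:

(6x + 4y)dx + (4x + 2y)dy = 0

Verify exactness: ∂M/∂y = ∂N/∂x ✓
Find F(x,y) such that ∂F/∂x = M, ∂F/∂y = N
Solution: 3x² + 4xy + y² = C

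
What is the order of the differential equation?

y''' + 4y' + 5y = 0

The order is 3 (highest derivative is of order 3).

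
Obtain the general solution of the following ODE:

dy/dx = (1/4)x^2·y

Separating variables and integrating:
ln|y| = x^3/12 + C

General solution: y = Ce^(x^3/12)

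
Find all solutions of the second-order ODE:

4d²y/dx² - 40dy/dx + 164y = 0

Characteristic equation: 4r² - 40r + 164 = 0
Divide by 4: r² - 10r + 41 = 0
Roots: r = 5 ± 4i (complex conjugates)
General solution: y = e^(5x)(C₁cos(4x) + C₂sin(4x))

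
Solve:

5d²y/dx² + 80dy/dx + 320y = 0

Characteristic equation: 5r² + 80r + 320 = 0
Divide by 5: r² + 16r + 64 = 0
Factored: (r + 8)² = 0
Repeated root: r = -8
General solution: y = (C₁ + C₂x)e^(-8x)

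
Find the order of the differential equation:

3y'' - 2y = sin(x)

The order is 2 (highest derivative is of order 2).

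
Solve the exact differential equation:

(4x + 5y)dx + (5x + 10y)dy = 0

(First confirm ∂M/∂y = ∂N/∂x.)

Verify exactness: ∂M/∂y = ∂N/∂x ✓
Find F(x,y) such that ∂F/∂x = M, ∂F/∂y = N
Solution: 2x² + 5xy + 5y² = C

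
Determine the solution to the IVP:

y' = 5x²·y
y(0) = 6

General solution: y = Ce^(5x³/3)
Applying IC y(0) = 6:
Particular solution: y = 6e^(5x³/3)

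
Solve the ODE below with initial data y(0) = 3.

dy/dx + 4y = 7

General solution: y = 7/4 + Ce^(-4x)
Applying y(0) = 3: C = 3 - 7/4 = 5/4
Particular solution: y = 7/4 + (5/4)e^(-4x)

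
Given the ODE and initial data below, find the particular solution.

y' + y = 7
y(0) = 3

General solution: y = 7 + Ce^(-x)
Applying y(0) = 3: C = 3 - 7 = -4
Particular solution: y = 7 - 4e^(-x)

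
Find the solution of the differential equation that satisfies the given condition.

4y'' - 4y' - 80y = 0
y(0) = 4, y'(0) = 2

General solution: y = C₁e^(5x) + C₂e^(-4x)
Applying ICs: C₁ = 2, C₂ = 2
Particular solution: y = 2e^(5x) + 2e^(-4x)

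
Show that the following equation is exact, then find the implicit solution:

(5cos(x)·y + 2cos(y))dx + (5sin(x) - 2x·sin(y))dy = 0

Verify exactness: ∂M/∂y = ∂N/∂x ✓
Find F(x,y) such that ∂F/∂x = M, ∂F/∂y = N
Solution: 5sin(x)·y + 2x·cos(y) = C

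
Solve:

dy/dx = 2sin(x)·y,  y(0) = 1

General solution: y = Ce^(-2cos(x))
Applying IC y(0) = 1:
Particular solution: y = e^(2(1-cos(x)))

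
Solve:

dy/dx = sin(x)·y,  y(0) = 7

General solution: y = Ce^(-cos(x))
Applying IC y(0) = 7:
Particular solution: y = 7e^(1-cos(x))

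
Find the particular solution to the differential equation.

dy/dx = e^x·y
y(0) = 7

General solution: y = Ce^(e^x)
Applying IC y(0) = 7:
Particular solution: y = 7e^(e^x - 1)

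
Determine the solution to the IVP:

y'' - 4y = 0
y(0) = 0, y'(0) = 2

General solution: y = C₁e^(2x) + C₂e^(-2x)
Applying ICs: C₁ = 1/2, C₂ = -1/2
Particular solution: y = (1/2)e^(2x) - (1/2)e^(-2x)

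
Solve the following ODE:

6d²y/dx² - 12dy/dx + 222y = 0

Characteristic equation: 6r² - 12r + 222 = 0
Divide by 6: r² - 2r + 37 = 0
Roots: r = 1 ± 6i (complex conjugates)
General solution: y = e^x(C₁cos(6x) + C₂sin(6x))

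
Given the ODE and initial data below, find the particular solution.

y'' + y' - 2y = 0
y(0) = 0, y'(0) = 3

General solution: y = C₁e^x + C₂e^(-2x)
Applying ICs: C₁ = 1, C₂ = -1
Particular solution: y = e^x - e^(-2x)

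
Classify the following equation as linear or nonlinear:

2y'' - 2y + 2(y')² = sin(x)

Nonlinear ((y')² term)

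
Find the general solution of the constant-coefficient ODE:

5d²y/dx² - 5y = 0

Characteristic equation: 5r² - 5 = 0
Divide by 5: r² - 1 = 0
Roots: r = 1, -1 (distinct real)
General solution: y = C₁e^x + C₂e^(-x)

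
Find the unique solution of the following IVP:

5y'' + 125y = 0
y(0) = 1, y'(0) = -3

General solution: y = C₁cos(5x) + C₂sin(5x)
Complex roots r = ±5i
Applying ICs: C₁ = 1, C₂ = -3/5
Particular solution: y = cos(5x) - (3/5)sin(5x)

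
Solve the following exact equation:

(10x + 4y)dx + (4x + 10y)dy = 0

Verify exactness: ∂M/∂y = ∂N/∂x ✓
Find F(x,y) such that ∂F/∂x = M, ∂F/∂y = N
Solution: 5x² + 4xy + 5y² = C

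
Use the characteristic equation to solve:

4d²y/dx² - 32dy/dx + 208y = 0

Characteristic equation: 4r² - 32r + 208 = 0
Divide by 4: r² - 8r + 52 = 0
Roots: r = 4 ± 6i (complex conjugates)
General solution: y = e^(4x)(C₁cos(6x) + C₂sin(6x))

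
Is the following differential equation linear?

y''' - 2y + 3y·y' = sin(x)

No. Nonlinear (product y·y')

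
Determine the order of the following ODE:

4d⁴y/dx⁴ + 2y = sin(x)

The order is 4 (highest derivative is of order 4).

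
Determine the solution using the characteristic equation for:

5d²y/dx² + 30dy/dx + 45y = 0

Characteristic equation: 5r² + 30r + 45 = 0
Divide by 5: r² + 6r + 9 = 0
Factored: (r + 3)² = 0
Repeated root: r = -3
General solution: y = (C₁ + C₂x)e^(-3x)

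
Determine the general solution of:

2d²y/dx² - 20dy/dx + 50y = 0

Characteristic equation: 2r² - 20r + 50 = 0
Divide by 2: r² - 10r + 25 = 0
Factored: (r - 5)² = 0
Repeated root: r = 5
General solution: y = (C₁ + C₂x)e^(5x)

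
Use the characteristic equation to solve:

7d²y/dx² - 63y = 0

Characteristic equation: 7r² - 63 = 0
Divide by 7: r² - 9 = 0
Roots: r = 3, -3 (distinct real)
General solution: y = C₁e^(3x) + C₂e^(-3x)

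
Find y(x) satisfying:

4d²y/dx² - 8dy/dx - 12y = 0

Characteristic equation: 4r² - 8r - 12 = 0
Divide by 4: r² - 2r - 3 = 0
Roots: r = 3, -1 (distinct real)
General solution: y = C₁e^(3x) + C₂e^(-x)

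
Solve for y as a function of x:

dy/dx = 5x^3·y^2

Separating variables and integrating:
-1/y = 5x^4/4 + C

General solution: y^-1 = (-5/4)x^4 + C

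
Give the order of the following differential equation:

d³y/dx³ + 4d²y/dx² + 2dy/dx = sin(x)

The order is 3 (highest derivative is of order 3).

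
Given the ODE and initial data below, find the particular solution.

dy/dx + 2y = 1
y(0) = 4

General solution: y = 1/2 + Ce^(-2x)
Applying y(0) = 4: C = 4 - 1/2 = 7/2
Particular solution: y = 1/2 + (7/2)e^(-2x)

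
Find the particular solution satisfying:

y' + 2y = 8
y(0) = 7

General solution: y = 4 + Ce^(-2x)
Applying y(0) = 7: C = 7 - 4 = 3
Particular solution: y = 4 + 3e^(-2x)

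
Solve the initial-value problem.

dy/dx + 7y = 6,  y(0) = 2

General solution: y = 6/7 + Ce^(-7x)
Applying y(0) = 2: C = 2 - 6/7 = 8/7
Particular solution: y = 6/7 + (8/7)e^(-7x)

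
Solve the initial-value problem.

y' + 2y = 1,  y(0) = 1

General solution: y = 1/2 + Ce^(-2x)
Applying y(0) = 1: C = 1 - 1/2 = 1/2
Particular solution: y = 1/2 + (1/2)e^(-2x)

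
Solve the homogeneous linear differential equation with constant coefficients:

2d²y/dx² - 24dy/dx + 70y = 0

Characteristic equation: 2r² - 24r + 70 = 0
Divide by 2: r² - 12r + 35 = 0
Roots: r = 5, 7 (distinct real)
General solution: y = C₁e^(5x) + C₂e^(7x)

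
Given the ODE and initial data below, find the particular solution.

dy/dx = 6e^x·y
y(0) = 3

General solution: y = Ce^(6e^x)
Applying IC y(0) = 3:
Particular solution: y = 3e^(6(e^x - 1))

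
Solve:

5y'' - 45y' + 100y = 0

Characteristic equation: 5r² - 45r + 100 = 0
Divide by 5: r² - 9r + 20 = 0
Roots: r = 5, 4 (distinct real)
General solution: y = C₁e^(5x) + C₂e^(4x)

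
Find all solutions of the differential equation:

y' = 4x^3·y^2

Separating variables and integrating:
-1/y = x^4 + C

General solution: y^-1 = -x^4 + C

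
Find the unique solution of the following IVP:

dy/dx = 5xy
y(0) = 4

General solution: y = Ce^(5x²/2)
Applying IC y(0) = 4:
Particular solution: y = 4e^(5x²/2)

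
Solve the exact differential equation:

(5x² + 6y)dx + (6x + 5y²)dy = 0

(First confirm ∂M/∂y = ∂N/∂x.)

Verify exactness: ∂M/∂y = ∂N/∂x ✓
Find F(x,y) such that ∂F/∂x = M, ∂F/∂y = N
Solution: 5x³/3 + 6xy + 5y³/3 = C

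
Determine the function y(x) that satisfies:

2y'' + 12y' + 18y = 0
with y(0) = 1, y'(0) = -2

General solution: y = (C₁ + C₂x)e^(-3x)
Repeated root r = -3
Applying ICs: C₁ = 1, C₂ = 1
Particular solution: y = (1 + x)e^(-3x)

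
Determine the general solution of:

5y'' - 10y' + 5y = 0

Characteristic equation: 5r² - 10r + 5 = 0
Divide by 5: r² - 2r + 1 = 0
Factored: (r - 1)² = 0
Repeated root: r = 1
General solution: y = (C₁ + C₂x)e^x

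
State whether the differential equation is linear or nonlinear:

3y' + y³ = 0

Nonlinear (y³ term)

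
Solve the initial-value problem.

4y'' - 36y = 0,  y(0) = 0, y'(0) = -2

General solution: y = C₁e^(3x) + C₂e^(-3x)
Applying ICs: C₁ = -1/3, C₂ = 1/3
Particular solution: y = -(1/3)e^(3x) + (1/3)e^(-3x)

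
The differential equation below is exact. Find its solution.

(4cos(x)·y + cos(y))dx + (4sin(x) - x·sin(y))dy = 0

Verify exactness: ∂M/∂y = ∂N/∂x ✓
Find F(x,y) such that ∂F/∂x = M, ∂F/∂y = N
Solution: 4sin(x)·y + x·cos(y) = C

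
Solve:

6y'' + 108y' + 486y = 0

Characteristic equation: 6r² + 108r + 486 = 0
Divide by 6: r² + 18r + 81 = 0
Factored: (r + 9)² = 0
Repeated root: r = -9
General solution: y = (C₁ + C₂x)e^(-9x)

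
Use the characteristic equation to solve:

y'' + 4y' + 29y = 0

Characteristic equation: r² + 4r + 29 = 0
Roots: r = -2 ± 5i (complex conjugates)
General solution: y = e^(-2x)(C₁cos(5x) + C₂sin(5x))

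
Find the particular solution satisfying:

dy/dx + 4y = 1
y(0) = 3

General solution: y = 1/4 + Ce^(-4x)
Applying y(0) = 3: C = 3 - 1/4 = 11/4
Particular solution: y = 1/4 + (11/4)e^(-4x)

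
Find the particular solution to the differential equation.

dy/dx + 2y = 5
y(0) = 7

General solution: y = 5/2 + Ce^(-2x)
Applying y(0) = 7: C = 7 - 5/2 = 9/2
Particular solution: y = 5/2 + (9/2)e^(-2x)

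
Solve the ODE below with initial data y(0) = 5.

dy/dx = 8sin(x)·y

General solution: y = Ce^(-8cos(x))
Applying IC y(0) = 5:
Particular solution: y = 5e^(8(1-cos(x)))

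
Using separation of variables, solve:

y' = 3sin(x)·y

Separating variables and integrating:
ln|y| = -3cos(x) + C

General solution: y = Ce^(-3cos(x))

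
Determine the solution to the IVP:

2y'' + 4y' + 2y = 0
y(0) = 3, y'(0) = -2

General solution: y = (C₁ + C₂x)e^(-x)
Repeated root r = -1
Applying ICs: C₁ = 3, C₂ = 1
Particular solution: y = (3 + x)e^(-x)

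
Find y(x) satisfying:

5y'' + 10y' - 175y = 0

Characteristic equation: 5r² + 10r - 175 = 0
Divide by 5: r² + 2r - 35 = 0
Roots: r = 5, -7 (distinct real)
General solution: y = C₁e^(5x) + C₂e^(-7x)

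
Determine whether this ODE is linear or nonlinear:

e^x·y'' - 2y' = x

Linear (y and its derivatives appear to the first power only, no products of y terms)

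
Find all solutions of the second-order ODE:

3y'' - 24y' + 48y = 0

Characteristic equation: 3r² - 24r + 48 = 0
Divide by 3: r² - 8r + 16 = 0
Factored: (r - 4)² = 0
Repeated root: r = 4
General solution: y = (C₁ + C₂x)e^(4x)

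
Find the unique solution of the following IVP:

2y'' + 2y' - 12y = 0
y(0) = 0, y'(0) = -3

General solution: y = C₁e^(2x) + C₂e^(-3x)
Applying ICs: C₁ = -3/5, C₂ = 3/5
Particular solution: y = -(3/5)e^(2x) + (3/5)e^(-3x)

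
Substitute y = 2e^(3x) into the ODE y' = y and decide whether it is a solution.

Verification:
y = 2e^(3x)
y' = 6e^(3x)
But y = 2e^(3x)
y' ≠ y — the derivative does not match

No, it is not a solution.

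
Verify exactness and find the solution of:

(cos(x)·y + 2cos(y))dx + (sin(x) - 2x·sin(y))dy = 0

Verify exactness: ∂M/∂y = ∂N/∂x ✓
Find F(x,y) such that ∂F/∂x = M, ∂F/∂y = N
Solution: sin(x)·y + 2x·cos(y) = C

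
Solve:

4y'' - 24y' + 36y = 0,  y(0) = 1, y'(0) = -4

General solution: y = (C₁ + C₂x)e^(3x)
Repeated root r = 3
Applying ICs: C₁ = 1, C₂ = -7
Particular solution: y = (1 - 7x)e^(3x)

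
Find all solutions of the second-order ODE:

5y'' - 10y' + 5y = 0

Characteristic equation: 5r² - 10r + 5 = 0
Divide by 5: r² - 2r + 1 = 0
Factored: (r - 1)² = 0
Repeated root: r = 1
General solution: y = (C₁ + C₂x)e^x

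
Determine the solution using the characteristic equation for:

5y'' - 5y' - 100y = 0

Characteristic equation: 5r² - 5r - 100 = 0
Divide by 5: r² - r - 20 = 0
Roots: r = 5, -4 (distinct real)
General solution: y = C₁e^(5x) + C₂e^(-4x)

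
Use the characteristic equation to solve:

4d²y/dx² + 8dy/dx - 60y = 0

Characteristic equation: 4r² + 8r - 60 = 0
Divide by 4: r² + 2r - 15 = 0
Roots: r = 3, -5 (distinct real)
General solution: y = C₁e^(3x) + C₂e^(-5x)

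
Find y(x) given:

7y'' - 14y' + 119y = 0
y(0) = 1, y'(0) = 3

General solution: y = e^x(C₁cos(4x) + C₂sin(4x))
Complex roots r = 1 ± 4i
Applying ICs: C₁ = 1, C₂ = 1/2
Particular solution: y = e^x(cos(4x) + (1/2)sin(4x))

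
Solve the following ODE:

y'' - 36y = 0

Characteristic equation: r² - 36 = 0
Roots: r = 6, -6 (distinct real)
General solution: y = C₁e^(6x) + C₂e^(-6x)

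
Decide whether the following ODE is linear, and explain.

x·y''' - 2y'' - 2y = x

Linear (y and its derivatives appear to the first power only, no products of y terms)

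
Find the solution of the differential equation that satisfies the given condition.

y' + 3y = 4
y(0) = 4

General solution: y = 4/3 + Ce^(-3x)
Applying y(0) = 4: C = 4 - 4/3 = 8/3
Particular solution: y = 4/3 + (8/3)e^(-3x)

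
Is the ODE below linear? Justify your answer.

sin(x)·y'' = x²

Yes. Linear (y and its derivatives appear to the first power only, no products of y terms)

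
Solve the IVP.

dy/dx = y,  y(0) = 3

General solution: y = Ce^x
Applying IC y(0) = 3:
Particular solution: y = 3e^x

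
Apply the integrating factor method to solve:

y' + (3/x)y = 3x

Using integrating factor method:

General solution: y = (3/5)x^2 + Cx^(-3)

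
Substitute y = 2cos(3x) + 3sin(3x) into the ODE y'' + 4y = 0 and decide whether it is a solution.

Verification:
y'' = -18cos(3x) - 27sin(3x)
y'' + 4y ≠ 0 (frequency mismatch: got 9 instead of 4)

No, it is not a solution.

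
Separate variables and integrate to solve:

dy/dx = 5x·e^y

Separating variables and integrating:
-e^(-y) = 5x²/2 + C

General solution: y = -ln(C - 5x²/2)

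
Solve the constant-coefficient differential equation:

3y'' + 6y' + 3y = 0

Characteristic equation: 3r² + 6r + 3 = 0
Divide by 3: r² + 2r + 1 = 0
Factored: (r + 1)² = 0
Repeated root: r = -1
General solution: y = (C₁ + C₂x)e^(-x)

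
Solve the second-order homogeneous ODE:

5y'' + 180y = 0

Characteristic equation: 5r² + 180 = 0
Divide by 5: r² + 36 = 0
Roots: r = ±6i (complex conjugates)
General solution: y = C₁cos(6x) + C₂sin(6x)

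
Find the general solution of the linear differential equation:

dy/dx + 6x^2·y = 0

Using integrating factor method:

General solution: y = Ce^(-2x^3)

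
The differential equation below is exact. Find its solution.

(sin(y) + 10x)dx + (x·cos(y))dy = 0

Verify exactness: ∂M/∂y = ∂N/∂x ✓
Find F(x,y) such that ∂F/∂x = M, ∂F/∂y = N
Solution: x·sin(y) + 5x² = C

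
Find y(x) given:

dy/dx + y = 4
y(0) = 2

General solution: y = 4 + Ce^(-x)
Applying y(0) = 2: C = 2 - 4 = -2
Particular solution: y = 4 - 2e^(-x)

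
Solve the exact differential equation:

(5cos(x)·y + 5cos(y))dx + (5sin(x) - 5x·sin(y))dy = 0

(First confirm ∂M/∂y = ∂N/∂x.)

Verify exactness: ∂M/∂y = ∂N/∂x ✓
Find F(x,y) such that ∂F/∂x = M, ∂F/∂y = N
Solution: 5sin(x)·y + 5x·cos(y) = C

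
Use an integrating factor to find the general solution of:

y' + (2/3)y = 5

Using integrating factor method:

General solution: y = 15/2 + Ce^(-2x/3)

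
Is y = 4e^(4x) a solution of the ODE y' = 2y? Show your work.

Verification:
y = 4e^(4x)
y' = 16e^(4x)
But 2y = 8e^(4x)
y' ≠ 2y — the derivative does not match

No, it is not a solution.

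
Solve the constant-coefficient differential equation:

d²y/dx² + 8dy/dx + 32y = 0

Characteristic equation: r² + 8r + 32 = 0
Roots: r = -4 ± 4i (complex conjugates)
General solution: y = e^(-4x)(C₁cos(4x) + C₂sin(4x))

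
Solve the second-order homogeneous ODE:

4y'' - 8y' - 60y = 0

Characteristic equation: 4r² - 8r - 60 = 0
Divide by 4: r² - 2r - 15 = 0
Roots: r = 5, -3 (distinct real)
General solution: y = C₁e^(5x) + C₂e^(-3x)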